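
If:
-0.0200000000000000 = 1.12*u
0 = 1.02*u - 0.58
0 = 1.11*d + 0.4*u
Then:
No Solution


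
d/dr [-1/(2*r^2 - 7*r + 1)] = (4*r - 7)/(2*r^2 - 7*r + 1)^2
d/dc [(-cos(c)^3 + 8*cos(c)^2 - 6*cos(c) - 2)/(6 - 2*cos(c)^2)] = (-cos(c)^4 + 15*cos(c)^2 - 44*cos(c) + 18)*sin(c)/(2*(sin(c)^2 + 2)^2)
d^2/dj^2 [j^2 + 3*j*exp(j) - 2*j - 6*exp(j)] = 3*j*exp(j) + 2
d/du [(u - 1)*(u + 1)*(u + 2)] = 3*u^2 + 4*u - 1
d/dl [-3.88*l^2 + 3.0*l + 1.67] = 3.0 - 7.76*l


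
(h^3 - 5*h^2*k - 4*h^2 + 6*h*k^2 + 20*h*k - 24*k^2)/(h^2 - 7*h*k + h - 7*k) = (h^3 - 5*h^2*k - 4*h^2 + 6*h*k^2 + 20*h*k - 24*k^2)/(h^2 - 7*h*k + h - 7*k)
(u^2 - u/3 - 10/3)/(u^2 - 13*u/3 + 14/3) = (3*u + 5)/(3*u - 7)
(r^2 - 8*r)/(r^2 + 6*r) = (r - 8)/(r + 6)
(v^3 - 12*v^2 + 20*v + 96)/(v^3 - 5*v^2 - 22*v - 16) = (v - 6)/(v + 1)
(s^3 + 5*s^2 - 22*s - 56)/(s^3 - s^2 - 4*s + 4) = (s^2 + 3*s - 28)/(s^2 - 3*s + 2)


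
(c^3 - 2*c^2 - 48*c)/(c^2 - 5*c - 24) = c*(c + 6)/(c + 3)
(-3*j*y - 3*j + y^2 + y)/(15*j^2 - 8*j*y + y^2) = (y + 1)/(-5*j + y)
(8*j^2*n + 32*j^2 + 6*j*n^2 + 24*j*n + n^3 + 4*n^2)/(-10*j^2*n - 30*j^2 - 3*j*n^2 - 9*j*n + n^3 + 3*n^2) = (-4*j*n - 16*j - n^2 - 4*n)/(5*j*n + 15*j - n^2 - 3*n)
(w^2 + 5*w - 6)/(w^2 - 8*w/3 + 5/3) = 3*(w + 6)/(3*w - 5)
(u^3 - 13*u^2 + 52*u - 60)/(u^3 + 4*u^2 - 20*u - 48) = (u^3 - 13*u^2 + 52*u - 60)/(u^3 + 4*u^2 - 20*u - 48)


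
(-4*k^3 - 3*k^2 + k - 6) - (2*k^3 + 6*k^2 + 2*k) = -6*k^3 - 9*k^2 - k - 6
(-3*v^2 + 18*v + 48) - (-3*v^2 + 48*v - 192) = 240 - 30*v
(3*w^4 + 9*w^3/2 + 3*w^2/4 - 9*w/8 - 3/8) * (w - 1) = 3*w^5 + 3*w^4/2 - 15*w^3/4 - 15*w^2/8 + 3*w/4 + 3/8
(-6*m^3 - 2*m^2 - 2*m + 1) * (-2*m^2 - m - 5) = 12*m^5 + 10*m^4 + 36*m^3 + 10*m^2 + 9*m - 5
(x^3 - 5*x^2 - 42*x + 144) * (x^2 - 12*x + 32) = x^5 - 17*x^4 + 50*x^3 + 488*x^2 - 3072*x + 4608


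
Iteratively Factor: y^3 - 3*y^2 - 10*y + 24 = (y + 3)*(y^2 - 6*y + 8) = (y - 2)*(y + 3)*(y - 4)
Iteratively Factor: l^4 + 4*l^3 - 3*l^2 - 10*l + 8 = (l + 4)*(l^3 - 3*l + 2) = (l - 1)*(l + 4)*(l^2 + l - 2) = (l - 1)^2*(l + 4)*(l + 2)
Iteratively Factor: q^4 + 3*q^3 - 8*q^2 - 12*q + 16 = (q + 2)*(q^3 + q^2 - 10*q + 8) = (q - 1)*(q + 2)*(q^2 + 2*q - 8) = (q - 2)*(q - 1)*(q + 2)*(q + 4)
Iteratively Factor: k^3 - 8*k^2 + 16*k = (k - 4)*(k^2 - 4*k) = k*(k - 4)*(k - 4)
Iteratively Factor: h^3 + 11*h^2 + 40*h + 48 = (h + 3)*(h^2 + 8*h + 16) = (h + 3)*(h + 4)*(h + 4)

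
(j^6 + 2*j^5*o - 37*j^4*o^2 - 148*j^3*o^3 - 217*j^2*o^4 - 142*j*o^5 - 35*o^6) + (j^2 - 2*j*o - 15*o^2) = j^6 + 2*j^5*o - 37*j^4*o^2 - 148*j^3*o^3 - 217*j^2*o^4 + j^2 - 142*j*o^5 - 2*j*o - 35*o^6 - 15*o^2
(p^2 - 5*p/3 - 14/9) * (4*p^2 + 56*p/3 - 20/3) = 4*p^4 + 12*p^3 - 44*p^2 - 484*p/27 + 280/27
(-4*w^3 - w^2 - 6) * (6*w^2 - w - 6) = -24*w^5 - 2*w^4 + 25*w^3 - 30*w^2 + 6*w + 36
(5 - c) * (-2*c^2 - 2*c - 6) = 2*c^3 - 8*c^2 - 4*c - 30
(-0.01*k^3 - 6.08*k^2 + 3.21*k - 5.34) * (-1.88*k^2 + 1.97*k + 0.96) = 0.0188*k^5 + 11.4107*k^4 - 18.022*k^3 + 10.5261*k^2 - 7.4382*k - 5.1264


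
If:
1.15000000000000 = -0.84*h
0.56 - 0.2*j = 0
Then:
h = -1.37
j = 2.80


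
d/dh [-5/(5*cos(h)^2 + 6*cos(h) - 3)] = -10*(5*cos(h) + 3)*sin(h)/(5*cos(h)^2 + 6*cos(h) - 3)^2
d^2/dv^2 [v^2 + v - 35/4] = 2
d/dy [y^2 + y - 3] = 2*y + 1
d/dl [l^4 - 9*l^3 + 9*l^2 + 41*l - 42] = 4*l^3 - 27*l^2 + 18*l + 41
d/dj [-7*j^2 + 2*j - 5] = 2 - 14*j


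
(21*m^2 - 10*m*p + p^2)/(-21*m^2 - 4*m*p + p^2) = (-3*m + p)/(3*m + p)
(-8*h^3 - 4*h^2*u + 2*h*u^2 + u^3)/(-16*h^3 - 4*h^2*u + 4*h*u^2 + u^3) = (2*h + u)/(4*h + u)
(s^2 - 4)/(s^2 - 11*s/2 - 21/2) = 2*(4 - s^2)/(-2*s^2 + 11*s + 21)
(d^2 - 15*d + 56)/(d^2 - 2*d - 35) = (d - 8)/(d + 5)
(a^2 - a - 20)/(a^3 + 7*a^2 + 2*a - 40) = (a - 5)/(a^2 + 3*a - 10)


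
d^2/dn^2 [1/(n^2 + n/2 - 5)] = 4*(-4*n^2 - 2*n + (4*n + 1)^2 + 20)/(2*n^2 + n - 10)^3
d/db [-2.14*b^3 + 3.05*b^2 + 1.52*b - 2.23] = -6.42*b^2 + 6.1*b + 1.52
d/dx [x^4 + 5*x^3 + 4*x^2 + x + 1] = 4*x^3 + 15*x^2 + 8*x + 1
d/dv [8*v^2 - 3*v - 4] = 16*v - 3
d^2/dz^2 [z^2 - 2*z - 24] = 2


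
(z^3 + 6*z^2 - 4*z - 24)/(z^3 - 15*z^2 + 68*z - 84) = (z^2 + 8*z + 12)/(z^2 - 13*z + 42)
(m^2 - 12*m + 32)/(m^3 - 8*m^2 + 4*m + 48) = (m - 8)/(m^2 - 4*m - 12)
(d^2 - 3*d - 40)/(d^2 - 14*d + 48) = (d + 5)/(d - 6)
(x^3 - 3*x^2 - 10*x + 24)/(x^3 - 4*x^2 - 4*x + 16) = (x + 3)/(x + 2)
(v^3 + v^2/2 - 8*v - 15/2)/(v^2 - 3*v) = v + 7/2 + 5/(2*v)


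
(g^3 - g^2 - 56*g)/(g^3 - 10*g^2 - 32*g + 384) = g*(g + 7)/(g^2 - 2*g - 48)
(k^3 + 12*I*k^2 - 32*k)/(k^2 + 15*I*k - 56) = k*(k + 4*I)/(k + 7*I)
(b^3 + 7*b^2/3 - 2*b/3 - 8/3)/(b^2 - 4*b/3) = (3*b^3 + 7*b^2 - 2*b - 8)/(b*(3*b - 4))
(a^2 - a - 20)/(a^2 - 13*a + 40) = (a + 4)/(a - 8)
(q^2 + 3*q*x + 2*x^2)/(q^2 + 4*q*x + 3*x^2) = (q + 2*x)/(q + 3*x)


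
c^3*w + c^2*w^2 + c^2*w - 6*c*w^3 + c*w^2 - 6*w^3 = (c - 2*w)*(c + 3*w)*(c*w + w)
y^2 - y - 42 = (y - 7)*(y + 6)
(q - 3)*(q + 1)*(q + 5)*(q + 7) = q^4 + 10*q^3 + 8*q^2 - 106*q - 105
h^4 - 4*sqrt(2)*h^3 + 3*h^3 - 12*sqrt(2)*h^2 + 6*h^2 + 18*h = h*(h + 3)*(h - 3*sqrt(2))*(h - sqrt(2))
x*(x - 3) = x^2 - 3*x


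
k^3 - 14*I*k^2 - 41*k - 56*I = (k - 8*I)*(k - 7*I)*(k + I)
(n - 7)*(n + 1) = n^2 - 6*n - 7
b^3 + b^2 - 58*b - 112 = (b - 8)*(b + 2)*(b + 7)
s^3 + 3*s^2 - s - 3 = (s - 1)*(s + 1)*(s + 3)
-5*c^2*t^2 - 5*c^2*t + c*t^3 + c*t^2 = t*(-5*c + t)*(c*t + c)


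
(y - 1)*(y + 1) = y^2 - 1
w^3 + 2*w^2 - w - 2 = (w - 1)*(w + 1)*(w + 2)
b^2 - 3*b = b*(b - 3)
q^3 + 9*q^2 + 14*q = q*(q + 2)*(q + 7)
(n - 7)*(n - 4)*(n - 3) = n^3 - 14*n^2 + 61*n - 84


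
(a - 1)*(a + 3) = a^2 + 2*a - 3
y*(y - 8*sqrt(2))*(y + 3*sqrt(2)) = y^3 - 5*sqrt(2)*y^2 - 48*y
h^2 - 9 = (h - 3)*(h + 3)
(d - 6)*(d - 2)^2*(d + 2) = d^4 - 8*d^3 + 8*d^2 + 32*d - 48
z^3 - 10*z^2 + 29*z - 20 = (z - 5)*(z - 4)*(z - 1)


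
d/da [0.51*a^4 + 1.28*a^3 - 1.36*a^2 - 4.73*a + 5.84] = 2.04*a^3 + 3.84*a^2 - 2.72*a - 4.73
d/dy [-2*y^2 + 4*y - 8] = 4 - 4*y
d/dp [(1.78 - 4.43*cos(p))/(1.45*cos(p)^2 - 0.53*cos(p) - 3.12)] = (-6.4235*cos(p)^2 + 5.162*cos(p) - 14.765)*sin(p)/(2.1025*cos(p)^4 - 1.537*cos(p)^3 - 8.7671*cos(p)^2 + 3.3072*cos(p) + 9.7344)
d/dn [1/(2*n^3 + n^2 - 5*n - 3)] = (-6*n^2 - 2*n + 5)/(2*n^3 + n^2 - 5*n - 3)^2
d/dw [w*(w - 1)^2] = (w - 1)*(3*w - 1)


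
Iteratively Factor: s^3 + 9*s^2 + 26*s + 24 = (s + 3)*(s^2 + 6*s + 8) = (s + 2)*(s + 3)*(s + 4)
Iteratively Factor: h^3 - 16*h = (h + 4)*(h^2 - 4*h) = h*(h + 4)*(h - 4)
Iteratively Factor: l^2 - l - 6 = (l - 3)*(l + 2)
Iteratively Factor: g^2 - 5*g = (g)*(g - 5)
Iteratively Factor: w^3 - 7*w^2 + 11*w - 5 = (w - 1)*(w^2 - 6*w + 5) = (w - 5)*(w - 1)*(w - 1)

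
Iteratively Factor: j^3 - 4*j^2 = (j)*(j^2 - 4*j) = j*(j - 4)*(j)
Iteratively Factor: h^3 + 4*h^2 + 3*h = (h)*(h^2 + 4*h + 3) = h*(h + 3)*(h + 1)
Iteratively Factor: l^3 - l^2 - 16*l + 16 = (l - 4)*(l^2 + 3*l - 4) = (l - 4)*(l - 1)*(l + 4)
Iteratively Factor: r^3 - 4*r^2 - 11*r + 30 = (r - 2)*(r^2 - 2*r - 15) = (r - 5)*(r - 2)*(r + 3)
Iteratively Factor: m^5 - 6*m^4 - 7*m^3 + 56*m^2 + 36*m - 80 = (m + 2)*(m^4 - 8*m^3 + 9*m^2 + 38*m - 40) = (m - 1)*(m + 2)*(m^3 - 7*m^2 + 2*m + 40) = (m - 4)*(m - 1)*(m + 2)*(m^2 - 3*m - 10) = (m - 4)*(m - 1)*(m + 2)^2*(m - 5)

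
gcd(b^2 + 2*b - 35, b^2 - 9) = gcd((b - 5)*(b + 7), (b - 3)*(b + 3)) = 1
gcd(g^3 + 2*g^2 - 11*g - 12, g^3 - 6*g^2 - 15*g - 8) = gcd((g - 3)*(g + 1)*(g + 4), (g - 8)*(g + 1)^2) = g + 1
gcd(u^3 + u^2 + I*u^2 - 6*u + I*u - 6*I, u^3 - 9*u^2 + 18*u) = 1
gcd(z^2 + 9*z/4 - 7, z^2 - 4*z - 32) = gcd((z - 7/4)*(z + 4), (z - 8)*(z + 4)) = z + 4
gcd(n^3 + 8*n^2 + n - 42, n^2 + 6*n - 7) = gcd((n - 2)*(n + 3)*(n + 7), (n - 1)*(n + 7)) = n + 7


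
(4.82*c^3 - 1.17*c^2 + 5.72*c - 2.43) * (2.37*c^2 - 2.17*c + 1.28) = 11.4234*c^5 - 13.2323*c^4 + 22.2649*c^3 - 19.6691*c^2 + 12.5947*c - 3.1104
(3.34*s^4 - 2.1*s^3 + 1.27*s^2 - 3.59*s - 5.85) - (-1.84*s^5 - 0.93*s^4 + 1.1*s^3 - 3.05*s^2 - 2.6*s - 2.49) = 1.84*s^5 + 4.27*s^4 - 3.2*s^3 + 4.32*s^2 - 0.99*s - 3.36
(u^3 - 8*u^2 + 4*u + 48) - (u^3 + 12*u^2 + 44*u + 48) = -20*u^2 - 40*u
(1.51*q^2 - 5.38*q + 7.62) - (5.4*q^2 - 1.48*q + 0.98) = -3.89*q^2 - 3.9*q + 6.64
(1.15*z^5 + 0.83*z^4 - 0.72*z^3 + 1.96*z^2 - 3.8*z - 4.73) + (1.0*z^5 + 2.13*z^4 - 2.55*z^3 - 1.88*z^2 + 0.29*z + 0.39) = 2.15*z^5 + 2.96*z^4 - 3.27*z^3 + 0.0800000000000001*z^2 - 3.51*z - 4.34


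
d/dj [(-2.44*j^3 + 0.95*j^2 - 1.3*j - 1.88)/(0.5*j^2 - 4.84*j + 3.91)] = (-1.22*j^4 + 23.6192*j^3 - 32.5692*j^2 + 9.309*j - 14.1822)/(0.25*j^4 - 4.84*j^3 + 27.3356*j^2 - 37.8488*j + 15.2881)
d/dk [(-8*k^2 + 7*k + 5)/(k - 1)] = 4*(-2*k^2 + 4*k - 3)/(k^2 - 2*k + 1)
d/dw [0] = 0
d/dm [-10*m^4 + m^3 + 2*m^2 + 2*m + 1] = -40*m^3 + 3*m^2 + 4*m + 2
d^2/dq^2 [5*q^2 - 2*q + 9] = 10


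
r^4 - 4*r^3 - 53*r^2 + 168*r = r*(r - 8)*(r - 3)*(r + 7)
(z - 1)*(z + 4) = z^2 + 3*z - 4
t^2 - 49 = (t - 7)*(t + 7)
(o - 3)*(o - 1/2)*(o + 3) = o^3 - o^2/2 - 9*o + 9/2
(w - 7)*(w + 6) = w^2 - w - 42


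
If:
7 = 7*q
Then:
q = 1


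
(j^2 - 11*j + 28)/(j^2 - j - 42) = (j - 4)/(j + 6)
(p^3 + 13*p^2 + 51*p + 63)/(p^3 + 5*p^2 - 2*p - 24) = (p^2 + 10*p + 21)/(p^2 + 2*p - 8)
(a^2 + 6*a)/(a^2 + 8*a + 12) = a/(a + 2)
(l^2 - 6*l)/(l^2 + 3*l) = (l - 6)/(l + 3)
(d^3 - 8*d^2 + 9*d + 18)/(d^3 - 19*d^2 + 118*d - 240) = (d^2 - 2*d - 3)/(d^2 - 13*d + 40)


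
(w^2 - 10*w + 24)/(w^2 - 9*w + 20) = (w - 6)/(w - 5)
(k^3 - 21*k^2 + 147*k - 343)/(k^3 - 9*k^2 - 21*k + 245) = (k - 7)/(k + 5)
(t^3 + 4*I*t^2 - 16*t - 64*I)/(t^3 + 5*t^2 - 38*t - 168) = (t^2 + 4*t*(-1 + I) - 16*I)/(t^2 + t - 42)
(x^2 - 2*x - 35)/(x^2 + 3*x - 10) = (x - 7)/(x - 2)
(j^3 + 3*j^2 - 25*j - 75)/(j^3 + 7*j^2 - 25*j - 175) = (j + 3)/(j + 7)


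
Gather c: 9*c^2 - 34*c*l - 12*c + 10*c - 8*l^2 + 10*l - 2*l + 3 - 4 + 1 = 9*c^2 + c*(-34*l - 2) - 8*l^2 + 8*l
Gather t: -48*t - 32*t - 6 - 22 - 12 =-80*t - 40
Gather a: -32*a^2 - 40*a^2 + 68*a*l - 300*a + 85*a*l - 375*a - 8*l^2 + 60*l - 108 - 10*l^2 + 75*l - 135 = -72*a^2 + a*(153*l - 675) - 18*l^2 + 135*l - 243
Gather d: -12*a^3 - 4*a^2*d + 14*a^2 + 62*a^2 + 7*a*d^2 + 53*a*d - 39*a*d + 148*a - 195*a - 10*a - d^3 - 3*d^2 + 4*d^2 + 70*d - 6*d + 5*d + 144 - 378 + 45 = -12*a^3 + 76*a^2 - 57*a - d^3 + d^2*(7*a + 1) + d*(-4*a^2 + 14*a + 69) - 189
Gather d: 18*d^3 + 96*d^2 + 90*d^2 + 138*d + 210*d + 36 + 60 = 18*d^3 + 186*d^2 + 348*d + 96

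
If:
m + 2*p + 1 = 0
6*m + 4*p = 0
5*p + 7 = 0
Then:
No Solution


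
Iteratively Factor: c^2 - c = (c - 1)*(c)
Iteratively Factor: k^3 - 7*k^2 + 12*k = (k - 4)*(k^2 - 3*k) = k*(k - 4)*(k - 3)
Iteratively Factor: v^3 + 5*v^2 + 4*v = (v + 4)*(v^2 + v) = (v + 1)*(v + 4)*(v)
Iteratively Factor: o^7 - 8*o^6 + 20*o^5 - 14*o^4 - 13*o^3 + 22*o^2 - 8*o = (o + 1)*(o^6 - 9*o^5 + 29*o^4 - 43*o^3 + 30*o^2 - 8*o) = (o - 1)*(o + 1)*(o^5 - 8*o^4 + 21*o^3 - 22*o^2 + 8*o) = (o - 1)^2*(o + 1)*(o^4 - 7*o^3 + 14*o^2 - 8*o) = (o - 2)*(o - 1)^2*(o + 1)*(o^3 - 5*o^2 + 4*o) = o*(o - 2)*(o - 1)^2*(o + 1)*(o^2 - 5*o + 4) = o*(o - 2)*(o - 1)^3*(o + 1)*(o - 4)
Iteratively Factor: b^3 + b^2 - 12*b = (b + 4)*(b^2 - 3*b) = (b - 3)*(b + 4)*(b)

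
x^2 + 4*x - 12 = (x - 2)*(x + 6)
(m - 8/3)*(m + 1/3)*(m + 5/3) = m^3 - 2*m^2/3 - 43*m/9 - 40/27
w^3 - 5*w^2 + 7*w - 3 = (w - 3)*(w - 1)^2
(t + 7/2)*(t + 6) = t^2 + 19*t/2 + 21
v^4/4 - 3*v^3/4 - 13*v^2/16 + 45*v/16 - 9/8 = (v/4 + 1/2)*(v - 3)*(v - 3/2)*(v - 1/2)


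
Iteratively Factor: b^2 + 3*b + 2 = (b + 1)*(b + 2)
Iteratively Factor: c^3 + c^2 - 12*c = (c + 4)*(c^2 - 3*c) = (c - 3)*(c + 4)*(c)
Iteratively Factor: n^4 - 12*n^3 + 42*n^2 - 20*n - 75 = (n - 5)*(n^3 - 7*n^2 + 7*n + 15) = (n - 5)*(n - 3)*(n^2 - 4*n - 5) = (n - 5)*(n - 3)*(n + 1)*(n - 5)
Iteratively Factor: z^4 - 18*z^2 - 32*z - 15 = (z + 3)*(z^3 - 3*z^2 - 9*z - 5) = (z - 5)*(z + 3)*(z^2 + 2*z + 1) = (z - 5)*(z + 1)*(z + 3)*(z + 1)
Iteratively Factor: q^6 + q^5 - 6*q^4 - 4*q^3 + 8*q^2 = (q + 2)*(q^5 - q^4 - 4*q^3 + 4*q^2) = (q - 1)*(q + 2)*(q^4 - 4*q^2) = q*(q - 1)*(q + 2)*(q^3 - 4*q) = q*(q - 2)*(q - 1)*(q + 2)*(q^2 + 2*q) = q^2*(q - 2)*(q - 1)*(q + 2)*(q + 2)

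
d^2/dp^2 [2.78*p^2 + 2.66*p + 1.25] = 5.56000000000000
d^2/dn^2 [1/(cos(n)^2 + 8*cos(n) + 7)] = 2*(-2*sin(n)^4 + 19*sin(n)^2 + 43*cos(n) - 3*cos(3*n) + 40)/((cos(n) + 1)^3*(cos(n) + 7)^3)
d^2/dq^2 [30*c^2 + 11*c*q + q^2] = 2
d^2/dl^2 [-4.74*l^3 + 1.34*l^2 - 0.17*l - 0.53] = 2.68 - 28.44*l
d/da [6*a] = 6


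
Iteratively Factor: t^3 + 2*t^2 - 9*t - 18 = (t - 3)*(t^2 + 5*t + 6) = (t - 3)*(t + 3)*(t + 2)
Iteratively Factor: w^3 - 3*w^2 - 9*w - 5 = (w + 1)*(w^2 - 4*w - 5) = (w + 1)^2*(w - 5)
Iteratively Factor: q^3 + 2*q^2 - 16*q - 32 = (q + 2)*(q^2 - 16) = (q + 2)*(q + 4)*(q - 4)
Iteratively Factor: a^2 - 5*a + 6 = (a - 2)*(a - 3)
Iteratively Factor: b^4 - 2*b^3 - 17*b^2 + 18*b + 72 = (b + 2)*(b^3 - 4*b^2 - 9*b + 36) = (b + 2)*(b + 3)*(b^2 - 7*b + 12) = (b - 3)*(b + 2)*(b + 3)*(b - 4)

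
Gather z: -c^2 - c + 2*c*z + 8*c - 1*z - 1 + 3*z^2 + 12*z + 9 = -c^2 + 7*c + 3*z^2 + z*(2*c + 11) + 8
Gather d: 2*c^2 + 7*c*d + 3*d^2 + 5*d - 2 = 2*c^2 + 3*d^2 + d*(7*c + 5) - 2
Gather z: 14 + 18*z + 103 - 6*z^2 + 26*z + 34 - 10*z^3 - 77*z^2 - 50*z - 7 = -10*z^3 - 83*z^2 - 6*z + 144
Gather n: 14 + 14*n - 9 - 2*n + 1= 12*n + 6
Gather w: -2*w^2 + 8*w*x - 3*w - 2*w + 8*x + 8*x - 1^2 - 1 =-2*w^2 + w*(8*x - 5) + 16*x - 2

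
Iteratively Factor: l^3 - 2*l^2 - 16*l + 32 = (l + 4)*(l^2 - 6*l + 8) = (l - 2)*(l + 4)*(l - 4)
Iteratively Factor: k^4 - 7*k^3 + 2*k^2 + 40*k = (k)*(k^3 - 7*k^2 + 2*k + 40) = k*(k - 5)*(k^2 - 2*k - 8) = k*(k - 5)*(k + 2)*(k - 4)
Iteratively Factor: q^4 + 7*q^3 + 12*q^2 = (q)*(q^3 + 7*q^2 + 12*q) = q*(q + 4)*(q^2 + 3*q) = q^2*(q + 4)*(q + 3)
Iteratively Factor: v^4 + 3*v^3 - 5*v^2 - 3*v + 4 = (v - 1)*(v^3 + 4*v^2 - v - 4) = (v - 1)^2*(v^2 + 5*v + 4) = (v - 1)^2*(v + 4)*(v + 1)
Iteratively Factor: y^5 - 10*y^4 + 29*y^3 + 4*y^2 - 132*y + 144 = (y - 3)*(y^4 - 7*y^3 + 8*y^2 + 28*y - 48) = (y - 3)*(y + 2)*(y^3 - 9*y^2 + 26*y - 24) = (y - 4)*(y - 3)*(y + 2)*(y^2 - 5*y + 6) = (y - 4)*(y - 3)*(y - 2)*(y + 2)*(y - 3)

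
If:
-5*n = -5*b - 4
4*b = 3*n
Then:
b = 12/5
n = 16/5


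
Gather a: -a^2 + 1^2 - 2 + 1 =-a^2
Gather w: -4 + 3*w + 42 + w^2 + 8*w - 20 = w^2 + 11*w + 18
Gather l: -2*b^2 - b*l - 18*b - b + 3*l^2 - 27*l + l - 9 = -2*b^2 - 19*b + 3*l^2 + l*(-b - 26) - 9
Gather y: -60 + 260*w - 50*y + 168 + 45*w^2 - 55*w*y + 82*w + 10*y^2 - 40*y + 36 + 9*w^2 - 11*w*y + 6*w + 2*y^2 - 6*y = 54*w^2 + 348*w + 12*y^2 + y*(-66*w - 96) + 144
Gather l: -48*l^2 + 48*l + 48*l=-48*l^2 + 96*l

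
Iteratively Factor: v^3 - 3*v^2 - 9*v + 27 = (v + 3)*(v^2 - 6*v + 9) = (v - 3)*(v + 3)*(v - 3)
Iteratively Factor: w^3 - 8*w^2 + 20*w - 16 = (w - 2)*(w^2 - 6*w + 8) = (w - 4)*(w - 2)*(w - 2)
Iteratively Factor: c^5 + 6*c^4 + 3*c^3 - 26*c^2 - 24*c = (c + 3)*(c^4 + 3*c^3 - 6*c^2 - 8*c) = (c + 1)*(c + 3)*(c^3 + 2*c^2 - 8*c) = (c - 2)*(c + 1)*(c + 3)*(c^2 + 4*c) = (c - 2)*(c + 1)*(c + 3)*(c + 4)*(c)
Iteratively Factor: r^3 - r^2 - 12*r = (r - 4)*(r^2 + 3*r) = (r - 4)*(r + 3)*(r)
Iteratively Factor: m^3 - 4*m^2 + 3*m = (m)*(m^2 - 4*m + 3) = m*(m - 3)*(m - 1)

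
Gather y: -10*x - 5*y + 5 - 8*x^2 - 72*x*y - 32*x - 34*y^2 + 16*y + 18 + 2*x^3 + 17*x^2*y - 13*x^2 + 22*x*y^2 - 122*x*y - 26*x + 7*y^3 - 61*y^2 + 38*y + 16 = 2*x^3 - 21*x^2 - 68*x + 7*y^3 + y^2*(22*x - 95) + y*(17*x^2 - 194*x + 49) + 39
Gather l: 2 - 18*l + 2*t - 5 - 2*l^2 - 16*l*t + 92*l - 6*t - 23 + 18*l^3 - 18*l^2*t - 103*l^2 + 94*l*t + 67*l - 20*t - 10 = 18*l^3 + l^2*(-18*t - 105) + l*(78*t + 141) - 24*t - 36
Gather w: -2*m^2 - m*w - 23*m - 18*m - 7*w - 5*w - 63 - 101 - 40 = -2*m^2 - 41*m + w*(-m - 12) - 204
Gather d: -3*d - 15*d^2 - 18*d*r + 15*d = -15*d^2 + d*(12 - 18*r)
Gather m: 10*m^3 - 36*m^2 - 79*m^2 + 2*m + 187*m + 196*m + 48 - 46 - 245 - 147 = 10*m^3 - 115*m^2 + 385*m - 390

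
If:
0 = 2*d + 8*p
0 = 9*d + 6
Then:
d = -2/3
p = 1/6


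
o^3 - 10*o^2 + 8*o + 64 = (o - 8)*(o - 4)*(o + 2)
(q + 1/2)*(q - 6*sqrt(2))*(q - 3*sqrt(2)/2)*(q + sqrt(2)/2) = q^4 - 7*sqrt(2)*q^3 + q^3/2 - 7*sqrt(2)*q^2/2 + 21*q^2/2 + 21*q/4 + 9*sqrt(2)*q + 9*sqrt(2)/2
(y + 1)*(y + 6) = y^2 + 7*y + 6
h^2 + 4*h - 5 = (h - 1)*(h + 5)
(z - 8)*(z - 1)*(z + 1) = z^3 - 8*z^2 - z + 8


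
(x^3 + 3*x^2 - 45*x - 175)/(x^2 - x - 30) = (x^2 - 2*x - 35)/(x - 6)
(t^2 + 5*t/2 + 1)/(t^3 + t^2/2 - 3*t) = (2*t + 1)/(t*(2*t - 3))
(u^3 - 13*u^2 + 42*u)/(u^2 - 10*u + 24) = u*(u - 7)/(u - 4)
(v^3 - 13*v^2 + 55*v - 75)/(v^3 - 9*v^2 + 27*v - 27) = (v^2 - 10*v + 25)/(v^2 - 6*v + 9)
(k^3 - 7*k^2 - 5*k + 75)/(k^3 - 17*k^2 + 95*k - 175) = (k + 3)/(k - 7)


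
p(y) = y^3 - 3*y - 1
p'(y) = 3*y^2 - 3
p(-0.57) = 0.52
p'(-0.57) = -2.03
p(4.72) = 89.99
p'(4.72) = 63.84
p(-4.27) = -66.04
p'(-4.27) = 51.70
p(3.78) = 41.67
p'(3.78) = 39.87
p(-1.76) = -1.17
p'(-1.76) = 6.29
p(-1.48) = 0.20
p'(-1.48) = 3.57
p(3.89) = 46.19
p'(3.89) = 42.40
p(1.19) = -2.88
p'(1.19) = 1.25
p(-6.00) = -199.00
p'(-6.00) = 105.00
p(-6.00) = -199.00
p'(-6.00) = 105.00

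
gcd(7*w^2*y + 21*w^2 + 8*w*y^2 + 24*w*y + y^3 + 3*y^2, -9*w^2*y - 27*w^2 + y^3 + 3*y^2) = y + 3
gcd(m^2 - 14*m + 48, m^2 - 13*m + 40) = m - 8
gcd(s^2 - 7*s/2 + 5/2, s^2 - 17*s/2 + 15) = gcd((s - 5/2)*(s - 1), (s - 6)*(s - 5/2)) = s - 5/2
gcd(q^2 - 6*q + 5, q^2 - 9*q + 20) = q - 5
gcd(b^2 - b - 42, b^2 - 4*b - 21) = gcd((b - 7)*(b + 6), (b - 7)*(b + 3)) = b - 7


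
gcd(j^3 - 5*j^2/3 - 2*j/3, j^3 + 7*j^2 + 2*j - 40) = j - 2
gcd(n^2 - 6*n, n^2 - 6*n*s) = n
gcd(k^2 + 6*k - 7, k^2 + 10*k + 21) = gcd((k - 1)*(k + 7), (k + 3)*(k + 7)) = k + 7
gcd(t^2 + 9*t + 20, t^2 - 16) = t + 4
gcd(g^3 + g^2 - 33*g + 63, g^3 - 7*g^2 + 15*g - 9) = g^2 - 6*g + 9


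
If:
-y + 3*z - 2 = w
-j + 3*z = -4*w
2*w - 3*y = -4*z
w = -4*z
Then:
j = -78/25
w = -24/25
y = -8/25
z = 6/25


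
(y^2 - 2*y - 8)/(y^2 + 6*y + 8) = (y - 4)/(y + 4)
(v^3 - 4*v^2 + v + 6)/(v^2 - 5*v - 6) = (v^2 - 5*v + 6)/(v - 6)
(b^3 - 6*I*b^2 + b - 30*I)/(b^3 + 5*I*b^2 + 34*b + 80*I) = (b - 3*I)/(b + 8*I)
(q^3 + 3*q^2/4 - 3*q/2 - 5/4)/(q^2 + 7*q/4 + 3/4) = (4*q^2 - q - 5)/(4*q + 3)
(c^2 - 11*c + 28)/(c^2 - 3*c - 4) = (c - 7)/(c + 1)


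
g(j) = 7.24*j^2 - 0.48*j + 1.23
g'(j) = 14.48*j - 0.48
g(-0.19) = 1.58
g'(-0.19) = -3.23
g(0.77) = 5.15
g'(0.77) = 10.67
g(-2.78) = 58.52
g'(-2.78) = -40.73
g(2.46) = 43.86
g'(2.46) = 35.14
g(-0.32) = 2.12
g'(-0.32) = -5.11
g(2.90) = 60.73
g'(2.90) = 41.51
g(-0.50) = 3.28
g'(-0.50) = -7.72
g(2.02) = 29.80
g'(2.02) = 28.77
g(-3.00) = 67.83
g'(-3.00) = -43.92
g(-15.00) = 1637.43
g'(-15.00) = -217.68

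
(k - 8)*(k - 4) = k^2 - 12*k + 32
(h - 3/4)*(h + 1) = h^2 + h/4 - 3/4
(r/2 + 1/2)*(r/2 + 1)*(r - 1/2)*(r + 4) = r^4/4 + 13*r^3/8 + 21*r^2/8 + r/4 - 1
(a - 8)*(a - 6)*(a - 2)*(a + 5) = a^4 - 11*a^3 - 4*a^2 + 284*a - 480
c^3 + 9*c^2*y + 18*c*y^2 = c*(c + 3*y)*(c + 6*y)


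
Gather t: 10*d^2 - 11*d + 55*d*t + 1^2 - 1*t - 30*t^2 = 10*d^2 - 11*d - 30*t^2 + t*(55*d - 1) + 1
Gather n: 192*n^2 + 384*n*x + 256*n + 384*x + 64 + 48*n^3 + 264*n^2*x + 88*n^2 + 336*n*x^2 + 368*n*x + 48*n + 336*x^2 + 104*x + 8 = 48*n^3 + n^2*(264*x + 280) + n*(336*x^2 + 752*x + 304) + 336*x^2 + 488*x + 72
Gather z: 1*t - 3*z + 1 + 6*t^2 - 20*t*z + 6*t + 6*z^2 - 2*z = 6*t^2 + 7*t + 6*z^2 + z*(-20*t - 5) + 1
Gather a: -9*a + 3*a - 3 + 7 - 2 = 2 - 6*a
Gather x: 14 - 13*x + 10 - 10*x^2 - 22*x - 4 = -10*x^2 - 35*x + 20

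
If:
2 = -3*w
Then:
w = -2/3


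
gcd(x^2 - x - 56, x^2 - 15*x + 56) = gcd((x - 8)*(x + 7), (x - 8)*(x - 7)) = x - 8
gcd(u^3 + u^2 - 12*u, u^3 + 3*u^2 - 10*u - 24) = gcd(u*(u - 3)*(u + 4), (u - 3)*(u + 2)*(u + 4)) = u^2 + u - 12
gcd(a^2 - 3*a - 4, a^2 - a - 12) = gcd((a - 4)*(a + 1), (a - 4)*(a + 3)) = a - 4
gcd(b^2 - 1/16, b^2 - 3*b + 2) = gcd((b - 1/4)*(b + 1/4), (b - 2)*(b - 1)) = 1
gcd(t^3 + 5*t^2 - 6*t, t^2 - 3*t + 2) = t - 1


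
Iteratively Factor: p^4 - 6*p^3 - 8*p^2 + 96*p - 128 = (p - 4)*(p^3 - 2*p^2 - 16*p + 32) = (p - 4)*(p + 4)*(p^2 - 6*p + 8) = (p - 4)^2*(p + 4)*(p - 2)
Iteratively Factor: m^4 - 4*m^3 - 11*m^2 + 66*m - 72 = (m - 3)*(m^3 - m^2 - 14*m + 24) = (m - 3)*(m - 2)*(m^2 + m - 12) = (m - 3)*(m - 2)*(m + 4)*(m - 3)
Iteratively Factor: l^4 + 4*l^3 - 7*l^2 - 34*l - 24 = (l + 4)*(l^3 - 7*l - 6) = (l + 2)*(l + 4)*(l^2 - 2*l - 3) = (l - 3)*(l + 2)*(l + 4)*(l + 1)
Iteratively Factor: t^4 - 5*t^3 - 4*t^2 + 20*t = (t - 5)*(t^3 - 4*t) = t*(t - 5)*(t^2 - 4) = t*(t - 5)*(t - 2)*(t + 2)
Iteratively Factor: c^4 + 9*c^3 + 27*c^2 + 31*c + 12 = (c + 1)*(c^3 + 8*c^2 + 19*c + 12) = (c + 1)*(c + 3)*(c^2 + 5*c + 4) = (c + 1)*(c + 3)*(c + 4)*(c + 1)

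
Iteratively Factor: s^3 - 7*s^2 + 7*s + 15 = (s - 5)*(s^2 - 2*s - 3) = (s - 5)*(s + 1)*(s - 3)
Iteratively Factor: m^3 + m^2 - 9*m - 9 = (m - 3)*(m^2 + 4*m + 3) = (m - 3)*(m + 1)*(m + 3)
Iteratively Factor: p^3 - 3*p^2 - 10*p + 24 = (p - 4)*(p^2 + p - 6) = (p - 4)*(p + 3)*(p - 2)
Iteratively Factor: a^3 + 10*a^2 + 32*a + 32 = (a + 4)*(a^2 + 6*a + 8) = (a + 4)^2*(a + 2)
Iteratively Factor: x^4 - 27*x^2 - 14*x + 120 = (x - 5)*(x^3 + 5*x^2 - 2*x - 24) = (x - 5)*(x + 3)*(x^2 + 2*x - 8) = (x - 5)*(x - 2)*(x + 3)*(x + 4)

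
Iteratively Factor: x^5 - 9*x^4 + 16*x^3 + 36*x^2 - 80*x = (x - 2)*(x^4 - 7*x^3 + 2*x^2 + 40*x) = (x - 4)*(x - 2)*(x^3 - 3*x^2 - 10*x) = (x - 4)*(x - 2)*(x + 2)*(x^2 - 5*x) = x*(x - 4)*(x - 2)*(x + 2)*(x - 5)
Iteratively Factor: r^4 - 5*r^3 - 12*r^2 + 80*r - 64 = (r - 1)*(r^3 - 4*r^2 - 16*r + 64) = (r - 4)*(r - 1)*(r^2 - 16) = (r - 4)^2*(r - 1)*(r + 4)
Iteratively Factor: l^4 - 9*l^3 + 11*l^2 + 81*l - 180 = (l - 5)*(l^3 - 4*l^2 - 9*l + 36) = (l - 5)*(l - 3)*(l^2 - l - 12) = (l - 5)*(l - 3)*(l + 3)*(l - 4)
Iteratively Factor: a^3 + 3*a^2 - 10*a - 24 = (a + 2)*(a^2 + a - 12) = (a - 3)*(a + 2)*(a + 4)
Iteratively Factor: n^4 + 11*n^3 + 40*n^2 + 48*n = (n + 3)*(n^3 + 8*n^2 + 16*n) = (n + 3)*(n + 4)*(n^2 + 4*n) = n*(n + 3)*(n + 4)*(n + 4)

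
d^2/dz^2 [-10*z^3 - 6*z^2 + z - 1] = -60*z - 12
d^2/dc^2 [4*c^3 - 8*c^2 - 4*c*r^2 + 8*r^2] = 24*c - 16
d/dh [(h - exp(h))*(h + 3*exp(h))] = 2*h*exp(h) + 2*h - 6*exp(2*h) + 2*exp(h)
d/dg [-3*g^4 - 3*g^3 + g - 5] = -12*g^3 - 9*g^2 + 1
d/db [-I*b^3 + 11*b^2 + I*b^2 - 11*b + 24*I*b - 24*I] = -3*I*b^2 + 2*b*(11 + I) - 11 + 24*I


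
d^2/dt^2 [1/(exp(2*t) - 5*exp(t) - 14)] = ((5 - 4*exp(t))*(-exp(2*t) + 5*exp(t) + 14) - 2*(2*exp(t) - 5)^2*exp(t))*exp(t)/(-exp(2*t) + 5*exp(t) + 14)^3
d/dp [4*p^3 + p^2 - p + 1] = 12*p^2 + 2*p - 1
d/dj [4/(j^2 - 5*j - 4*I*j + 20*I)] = 4*(-2*j + 5 + 4*I)/(j^2 - 5*j - 4*I*j + 20*I)^2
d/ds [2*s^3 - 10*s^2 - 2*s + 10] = 6*s^2 - 20*s - 2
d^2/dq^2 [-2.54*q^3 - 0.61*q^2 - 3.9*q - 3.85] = -15.24*q - 1.22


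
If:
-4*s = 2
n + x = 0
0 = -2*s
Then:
No Solution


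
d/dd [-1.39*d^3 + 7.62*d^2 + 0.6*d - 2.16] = -4.17*d^2 + 15.24*d + 0.6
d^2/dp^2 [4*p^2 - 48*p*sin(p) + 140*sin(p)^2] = 48*p*sin(p) - 560*sin(p)^2 - 96*cos(p) + 288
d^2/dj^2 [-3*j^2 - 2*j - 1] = -6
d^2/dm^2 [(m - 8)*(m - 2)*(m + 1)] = 6*m - 18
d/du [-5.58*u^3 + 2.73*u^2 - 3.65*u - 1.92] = -16.74*u^2 + 5.46*u - 3.65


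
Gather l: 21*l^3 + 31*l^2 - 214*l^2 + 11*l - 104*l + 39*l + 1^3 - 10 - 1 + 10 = 21*l^3 - 183*l^2 - 54*l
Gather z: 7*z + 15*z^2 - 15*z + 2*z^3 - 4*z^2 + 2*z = 2*z^3 + 11*z^2 - 6*z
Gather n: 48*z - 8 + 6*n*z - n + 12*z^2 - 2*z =n*(6*z - 1) + 12*z^2 + 46*z - 8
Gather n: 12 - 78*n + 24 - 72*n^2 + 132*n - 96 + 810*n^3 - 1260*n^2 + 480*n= 810*n^3 - 1332*n^2 + 534*n - 60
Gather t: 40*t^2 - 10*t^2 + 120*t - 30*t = 30*t^2 + 90*t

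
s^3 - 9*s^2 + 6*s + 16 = (s - 8)*(s - 2)*(s + 1)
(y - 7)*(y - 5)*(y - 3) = y^3 - 15*y^2 + 71*y - 105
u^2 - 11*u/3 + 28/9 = (u - 7/3)*(u - 4/3)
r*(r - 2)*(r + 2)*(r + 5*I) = r^4 + 5*I*r^3 - 4*r^2 - 20*I*r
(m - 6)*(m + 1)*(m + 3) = m^3 - 2*m^2 - 21*m - 18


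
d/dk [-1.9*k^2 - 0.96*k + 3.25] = -3.8*k - 0.96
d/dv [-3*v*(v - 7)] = 21 - 6*v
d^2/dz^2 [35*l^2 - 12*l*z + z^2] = 2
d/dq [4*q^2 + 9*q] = 8*q + 9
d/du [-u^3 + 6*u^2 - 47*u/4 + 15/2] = -3*u^2 + 12*u - 47/4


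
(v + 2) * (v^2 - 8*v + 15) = v^3 - 6*v^2 - v + 30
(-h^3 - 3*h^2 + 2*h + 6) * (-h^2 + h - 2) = h^5 + 2*h^4 - 3*h^3 + 2*h^2 + 2*h - 12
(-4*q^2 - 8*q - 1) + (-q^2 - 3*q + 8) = -5*q^2 - 11*q + 7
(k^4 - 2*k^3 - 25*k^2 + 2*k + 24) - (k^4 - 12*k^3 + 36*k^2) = 10*k^3 - 61*k^2 + 2*k + 24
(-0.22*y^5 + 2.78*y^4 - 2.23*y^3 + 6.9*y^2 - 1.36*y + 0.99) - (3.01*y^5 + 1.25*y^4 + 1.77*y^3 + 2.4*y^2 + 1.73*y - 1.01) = -3.23*y^5 + 1.53*y^4 - 4.0*y^3 + 4.5*y^2 - 3.09*y + 2.0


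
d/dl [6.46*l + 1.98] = 6.46000000000000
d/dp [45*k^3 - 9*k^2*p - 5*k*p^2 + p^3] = -9*k^2 - 10*k*p + 3*p^2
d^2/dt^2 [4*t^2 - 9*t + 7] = 8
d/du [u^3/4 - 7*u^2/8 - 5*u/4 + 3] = 3*u^2/4 - 7*u/4 - 5/4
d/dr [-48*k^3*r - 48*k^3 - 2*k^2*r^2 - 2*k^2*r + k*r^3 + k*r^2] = k*(-48*k^2 - 4*k*r - 2*k + 3*r^2 + 2*r)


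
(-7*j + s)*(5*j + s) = -35*j^2 - 2*j*s + s^2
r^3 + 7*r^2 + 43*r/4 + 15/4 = (r + 1/2)*(r + 3/2)*(r + 5)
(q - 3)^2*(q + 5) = q^3 - q^2 - 21*q + 45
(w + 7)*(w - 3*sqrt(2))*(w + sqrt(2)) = w^3 - 2*sqrt(2)*w^2 + 7*w^2 - 14*sqrt(2)*w - 6*w - 42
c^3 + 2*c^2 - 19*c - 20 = (c - 4)*(c + 1)*(c + 5)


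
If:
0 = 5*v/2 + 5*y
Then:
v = -2*y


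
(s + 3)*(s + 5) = s^2 + 8*s + 15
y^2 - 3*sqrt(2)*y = y*(y - 3*sqrt(2))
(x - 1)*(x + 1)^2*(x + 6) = x^4 + 7*x^3 + 5*x^2 - 7*x - 6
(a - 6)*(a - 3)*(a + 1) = a^3 - 8*a^2 + 9*a + 18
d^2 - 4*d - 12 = (d - 6)*(d + 2)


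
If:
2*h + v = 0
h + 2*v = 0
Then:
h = 0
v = 0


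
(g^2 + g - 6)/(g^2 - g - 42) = (-g^2 - g + 6)/(-g^2 + g + 42)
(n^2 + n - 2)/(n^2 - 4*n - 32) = (-n^2 - n + 2)/(-n^2 + 4*n + 32)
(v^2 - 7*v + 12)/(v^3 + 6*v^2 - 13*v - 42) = (v - 4)/(v^2 + 9*v + 14)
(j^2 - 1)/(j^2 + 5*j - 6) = (j + 1)/(j + 6)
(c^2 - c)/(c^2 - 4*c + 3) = c/(c - 3)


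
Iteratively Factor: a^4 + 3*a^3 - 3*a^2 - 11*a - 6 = (a + 3)*(a^3 - 3*a - 2) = (a + 1)*(a + 3)*(a^2 - a - 2) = (a - 2)*(a + 1)*(a + 3)*(a + 1)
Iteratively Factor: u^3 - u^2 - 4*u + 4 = (u - 2)*(u^2 + u - 2) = (u - 2)*(u + 2)*(u - 1)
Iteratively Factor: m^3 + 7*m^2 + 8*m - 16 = (m + 4)*(m^2 + 3*m - 4) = (m - 1)*(m + 4)*(m + 4)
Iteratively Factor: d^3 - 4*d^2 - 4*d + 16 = (d - 2)*(d^2 - 2*d - 8) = (d - 2)*(d + 2)*(d - 4)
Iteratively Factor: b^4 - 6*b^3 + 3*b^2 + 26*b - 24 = (b - 1)*(b^3 - 5*b^2 - 2*b + 24) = (b - 1)*(b + 2)*(b^2 - 7*b + 12) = (b - 4)*(b - 1)*(b + 2)*(b - 3)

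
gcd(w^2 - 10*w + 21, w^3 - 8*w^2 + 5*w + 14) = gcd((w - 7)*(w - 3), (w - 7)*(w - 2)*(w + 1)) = w - 7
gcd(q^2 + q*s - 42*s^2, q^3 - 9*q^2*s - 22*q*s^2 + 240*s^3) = q - 6*s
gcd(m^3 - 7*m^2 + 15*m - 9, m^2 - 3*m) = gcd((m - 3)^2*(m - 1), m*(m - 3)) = m - 3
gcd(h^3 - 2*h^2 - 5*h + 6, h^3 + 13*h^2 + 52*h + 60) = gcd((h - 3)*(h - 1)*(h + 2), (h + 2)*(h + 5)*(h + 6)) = h + 2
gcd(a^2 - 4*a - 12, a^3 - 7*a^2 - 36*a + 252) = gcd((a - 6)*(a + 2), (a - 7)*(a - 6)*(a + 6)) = a - 6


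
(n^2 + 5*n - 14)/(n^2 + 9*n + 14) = (n - 2)/(n + 2)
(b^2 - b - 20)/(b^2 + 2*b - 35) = (b + 4)/(b + 7)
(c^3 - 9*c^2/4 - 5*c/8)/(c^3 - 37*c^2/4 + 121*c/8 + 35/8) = c/(c - 7)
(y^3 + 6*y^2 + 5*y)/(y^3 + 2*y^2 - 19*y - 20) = y/(y - 4)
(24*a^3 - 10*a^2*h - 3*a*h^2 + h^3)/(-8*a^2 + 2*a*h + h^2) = (-12*a^2 - a*h + h^2)/(4*a + h)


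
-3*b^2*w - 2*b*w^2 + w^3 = w*(-3*b + w)*(b + w)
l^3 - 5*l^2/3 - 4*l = l*(l - 3)*(l + 4/3)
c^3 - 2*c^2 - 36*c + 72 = (c - 6)*(c - 2)*(c + 6)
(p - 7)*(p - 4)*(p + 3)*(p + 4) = p^4 - 4*p^3 - 37*p^2 + 64*p + 336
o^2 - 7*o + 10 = (o - 5)*(o - 2)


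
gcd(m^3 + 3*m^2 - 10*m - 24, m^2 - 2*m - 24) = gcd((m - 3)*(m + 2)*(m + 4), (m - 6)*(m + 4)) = m + 4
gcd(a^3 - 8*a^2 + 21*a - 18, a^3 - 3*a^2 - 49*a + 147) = a - 3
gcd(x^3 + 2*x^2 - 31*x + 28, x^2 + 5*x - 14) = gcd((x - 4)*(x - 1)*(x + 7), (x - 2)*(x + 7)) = x + 7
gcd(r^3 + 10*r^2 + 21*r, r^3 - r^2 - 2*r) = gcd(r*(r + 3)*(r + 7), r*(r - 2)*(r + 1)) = r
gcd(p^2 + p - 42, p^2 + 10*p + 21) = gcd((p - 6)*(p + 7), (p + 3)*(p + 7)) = p + 7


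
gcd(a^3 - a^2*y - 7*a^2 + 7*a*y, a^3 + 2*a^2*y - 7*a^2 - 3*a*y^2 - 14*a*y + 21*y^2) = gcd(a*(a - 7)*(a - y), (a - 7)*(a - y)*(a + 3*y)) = -a^2 + a*y + 7*a - 7*y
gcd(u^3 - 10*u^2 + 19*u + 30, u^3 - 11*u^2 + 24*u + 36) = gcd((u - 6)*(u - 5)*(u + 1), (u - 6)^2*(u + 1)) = u^2 - 5*u - 6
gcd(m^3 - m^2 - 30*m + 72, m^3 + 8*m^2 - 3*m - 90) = m^2 + 3*m - 18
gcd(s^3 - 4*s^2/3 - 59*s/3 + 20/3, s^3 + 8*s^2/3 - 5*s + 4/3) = s^2 + 11*s/3 - 4/3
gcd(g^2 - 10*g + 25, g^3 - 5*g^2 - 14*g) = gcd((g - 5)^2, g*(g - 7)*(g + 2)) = 1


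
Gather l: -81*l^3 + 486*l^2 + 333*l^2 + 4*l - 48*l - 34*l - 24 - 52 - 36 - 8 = -81*l^3 + 819*l^2 - 78*l - 120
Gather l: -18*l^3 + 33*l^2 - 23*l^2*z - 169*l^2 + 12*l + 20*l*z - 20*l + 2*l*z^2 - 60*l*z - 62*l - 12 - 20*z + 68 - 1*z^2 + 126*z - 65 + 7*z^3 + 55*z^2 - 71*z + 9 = -18*l^3 + l^2*(-23*z - 136) + l*(2*z^2 - 40*z - 70) + 7*z^3 + 54*z^2 + 35*z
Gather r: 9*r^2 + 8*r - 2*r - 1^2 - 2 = 9*r^2 + 6*r - 3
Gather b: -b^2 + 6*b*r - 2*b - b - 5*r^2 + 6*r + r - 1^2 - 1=-b^2 + b*(6*r - 3) - 5*r^2 + 7*r - 2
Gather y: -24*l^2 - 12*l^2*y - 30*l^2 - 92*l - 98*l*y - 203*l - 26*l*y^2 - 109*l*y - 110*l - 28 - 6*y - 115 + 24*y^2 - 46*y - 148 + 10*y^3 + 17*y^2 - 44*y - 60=-54*l^2 - 405*l + 10*y^3 + y^2*(41 - 26*l) + y*(-12*l^2 - 207*l - 96) - 351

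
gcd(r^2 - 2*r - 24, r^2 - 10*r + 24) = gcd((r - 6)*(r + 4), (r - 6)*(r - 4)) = r - 6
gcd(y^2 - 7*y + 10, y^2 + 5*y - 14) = y - 2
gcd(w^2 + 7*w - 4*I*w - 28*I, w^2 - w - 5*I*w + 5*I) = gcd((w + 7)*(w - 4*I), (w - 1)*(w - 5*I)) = 1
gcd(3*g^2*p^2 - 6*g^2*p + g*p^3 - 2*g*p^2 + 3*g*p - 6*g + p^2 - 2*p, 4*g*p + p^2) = 1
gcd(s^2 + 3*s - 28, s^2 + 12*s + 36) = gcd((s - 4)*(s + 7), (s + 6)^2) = 1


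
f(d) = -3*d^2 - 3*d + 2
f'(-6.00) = 33.00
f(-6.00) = -88.00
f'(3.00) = -21.00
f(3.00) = -34.00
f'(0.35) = -5.10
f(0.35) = 0.58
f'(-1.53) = 6.18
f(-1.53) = -0.43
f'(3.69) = -25.14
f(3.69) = -49.92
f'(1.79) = -13.74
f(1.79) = -12.98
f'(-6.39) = 35.34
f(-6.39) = -101.33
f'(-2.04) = 9.24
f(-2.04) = -4.36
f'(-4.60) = 24.60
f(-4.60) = -47.68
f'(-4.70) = 25.20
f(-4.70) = -50.17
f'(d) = -6*d - 3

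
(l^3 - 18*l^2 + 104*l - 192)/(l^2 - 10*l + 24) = l - 8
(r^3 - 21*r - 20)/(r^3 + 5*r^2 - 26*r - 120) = (r + 1)/(r + 6)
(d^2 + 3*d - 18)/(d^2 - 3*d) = (d + 6)/d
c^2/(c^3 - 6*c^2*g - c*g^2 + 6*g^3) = c^2/(c^3 - 6*c^2*g - c*g^2 + 6*g^3)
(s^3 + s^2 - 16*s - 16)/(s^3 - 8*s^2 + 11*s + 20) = (s + 4)/(s - 5)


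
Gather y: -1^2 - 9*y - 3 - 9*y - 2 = -18*y - 6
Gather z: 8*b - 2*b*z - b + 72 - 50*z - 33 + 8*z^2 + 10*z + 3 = 7*b + 8*z^2 + z*(-2*b - 40) + 42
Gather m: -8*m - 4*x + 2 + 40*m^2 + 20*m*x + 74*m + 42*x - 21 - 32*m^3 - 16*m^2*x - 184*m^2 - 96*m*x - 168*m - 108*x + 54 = -32*m^3 + m^2*(-16*x - 144) + m*(-76*x - 102) - 70*x + 35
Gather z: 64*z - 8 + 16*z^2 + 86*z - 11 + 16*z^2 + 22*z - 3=32*z^2 + 172*z - 22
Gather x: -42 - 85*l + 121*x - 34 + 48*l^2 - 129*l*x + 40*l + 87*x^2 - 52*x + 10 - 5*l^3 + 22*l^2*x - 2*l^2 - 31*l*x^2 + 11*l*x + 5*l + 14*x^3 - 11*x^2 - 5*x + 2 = -5*l^3 + 46*l^2 - 40*l + 14*x^3 + x^2*(76 - 31*l) + x*(22*l^2 - 118*l + 64) - 64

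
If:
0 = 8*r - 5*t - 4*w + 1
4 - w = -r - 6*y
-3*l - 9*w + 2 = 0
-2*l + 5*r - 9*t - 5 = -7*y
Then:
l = 951*y/19 + 1364/57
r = -431*y/19 - 670/57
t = -436*y/19 - 707/57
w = -317*y/19 - 442/57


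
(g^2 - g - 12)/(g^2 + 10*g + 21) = (g - 4)/(g + 7)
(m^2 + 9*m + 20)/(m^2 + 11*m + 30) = (m + 4)/(m + 6)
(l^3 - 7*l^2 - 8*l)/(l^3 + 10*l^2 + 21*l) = (l^2 - 7*l - 8)/(l^2 + 10*l + 21)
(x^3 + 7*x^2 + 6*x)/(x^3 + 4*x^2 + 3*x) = (x + 6)/(x + 3)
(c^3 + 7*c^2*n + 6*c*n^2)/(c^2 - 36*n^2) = c*(c + n)/(c - 6*n)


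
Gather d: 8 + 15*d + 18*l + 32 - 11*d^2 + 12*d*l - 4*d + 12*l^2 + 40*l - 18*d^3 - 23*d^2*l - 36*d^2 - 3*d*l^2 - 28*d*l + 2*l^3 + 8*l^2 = -18*d^3 + d^2*(-23*l - 47) + d*(-3*l^2 - 16*l + 11) + 2*l^3 + 20*l^2 + 58*l + 40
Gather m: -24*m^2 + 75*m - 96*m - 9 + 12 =-24*m^2 - 21*m + 3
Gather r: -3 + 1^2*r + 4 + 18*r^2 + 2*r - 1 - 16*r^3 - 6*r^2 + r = -16*r^3 + 12*r^2 + 4*r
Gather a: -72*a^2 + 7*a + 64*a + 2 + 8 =-72*a^2 + 71*a + 10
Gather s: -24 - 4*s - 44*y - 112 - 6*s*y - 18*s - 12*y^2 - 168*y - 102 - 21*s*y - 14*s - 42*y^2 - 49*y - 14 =s*(-27*y - 36) - 54*y^2 - 261*y - 252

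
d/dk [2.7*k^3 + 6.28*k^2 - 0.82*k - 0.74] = 8.1*k^2 + 12.56*k - 0.82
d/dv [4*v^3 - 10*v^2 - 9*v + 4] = 12*v^2 - 20*v - 9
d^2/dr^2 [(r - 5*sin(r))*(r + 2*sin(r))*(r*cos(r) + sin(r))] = -r^3*cos(r) - 7*r^2*sin(r) + 6*r^2*sin(2*r) + 25*r*cos(r)/2 - 18*r*cos(2*r) - 45*r*cos(3*r)/2 + 29*sin(r)/2 - 9*sin(2*r) - 75*sin(3*r)/2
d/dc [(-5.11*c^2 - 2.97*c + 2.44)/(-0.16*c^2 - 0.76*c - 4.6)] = (3.4084*c^2 + 47.7928*c + 15.5164)/(0.0256*c^4 + 0.2432*c^3 + 2.0496*c^2 + 6.992*c + 21.16)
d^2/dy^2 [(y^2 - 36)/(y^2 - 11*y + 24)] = 2*(11*y^3 - 180*y^2 + 1188*y - 2916)/(y^6 - 33*y^5 + 435*y^4 - 2915*y^3 + 10440*y^2 - 19008*y + 13824)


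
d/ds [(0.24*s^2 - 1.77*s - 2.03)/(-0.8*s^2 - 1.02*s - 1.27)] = (-1.6608*s^2 - 3.8576*s + 0.1773)/(0.64*s^4 + 1.632*s^3 + 3.0724*s^2 + 2.5908*s + 1.6129)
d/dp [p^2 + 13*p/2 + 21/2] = 2*p + 13/2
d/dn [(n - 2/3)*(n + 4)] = 2*n + 10/3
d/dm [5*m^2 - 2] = 10*m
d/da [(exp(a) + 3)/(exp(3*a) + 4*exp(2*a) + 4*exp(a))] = (-2*exp(2*a) - 9*exp(a) - 6)*exp(-a)/(exp(3*a) + 6*exp(2*a) + 12*exp(a) + 8)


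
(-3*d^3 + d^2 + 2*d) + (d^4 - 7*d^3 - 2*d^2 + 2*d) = d^4 - 10*d^3 - d^2 + 4*d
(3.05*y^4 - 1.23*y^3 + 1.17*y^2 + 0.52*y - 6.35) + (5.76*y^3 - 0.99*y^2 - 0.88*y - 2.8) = 3.05*y^4 + 4.53*y^3 + 0.18*y^2 - 0.36*y - 9.15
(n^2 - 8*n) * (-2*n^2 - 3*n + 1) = -2*n^4 + 13*n^3 + 25*n^2 - 8*n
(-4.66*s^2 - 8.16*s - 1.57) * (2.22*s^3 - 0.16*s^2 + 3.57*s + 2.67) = -10.3452*s^5 - 17.3696*s^4 - 18.816*s^3 - 41.3222*s^2 - 27.3921*s - 4.1919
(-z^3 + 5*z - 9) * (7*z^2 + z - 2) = -7*z^5 - z^4 + 37*z^3 - 58*z^2 - 19*z + 18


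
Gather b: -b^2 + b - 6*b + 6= -b^2 - 5*b + 6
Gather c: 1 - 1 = 0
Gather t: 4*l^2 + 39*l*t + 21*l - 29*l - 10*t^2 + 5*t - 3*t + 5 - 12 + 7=4*l^2 - 8*l - 10*t^2 + t*(39*l + 2)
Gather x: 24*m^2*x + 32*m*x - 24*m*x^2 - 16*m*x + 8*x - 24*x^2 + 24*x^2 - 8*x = -24*m*x^2 + x*(24*m^2 + 16*m)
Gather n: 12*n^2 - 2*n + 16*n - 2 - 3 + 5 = 12*n^2 + 14*n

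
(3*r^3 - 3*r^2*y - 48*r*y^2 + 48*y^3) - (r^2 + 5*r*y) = 3*r^3 - 3*r^2*y - r^2 - 48*r*y^2 - 5*r*y + 48*y^3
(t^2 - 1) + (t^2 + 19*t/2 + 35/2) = 2*t^2 + 19*t/2 + 33/2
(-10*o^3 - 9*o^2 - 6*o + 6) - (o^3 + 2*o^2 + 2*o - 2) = -11*o^3 - 11*o^2 - 8*o + 8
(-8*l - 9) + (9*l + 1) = l - 8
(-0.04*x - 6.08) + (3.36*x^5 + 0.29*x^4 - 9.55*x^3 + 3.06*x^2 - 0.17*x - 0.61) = 3.36*x^5 + 0.29*x^4 - 9.55*x^3 + 3.06*x^2 - 0.21*x - 6.69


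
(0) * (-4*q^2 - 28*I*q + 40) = 0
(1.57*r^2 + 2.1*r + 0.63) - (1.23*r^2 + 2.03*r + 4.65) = 0.34*r^2 + 0.0700000000000003*r - 4.02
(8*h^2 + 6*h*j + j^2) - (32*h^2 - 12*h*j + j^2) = -24*h^2 + 18*h*j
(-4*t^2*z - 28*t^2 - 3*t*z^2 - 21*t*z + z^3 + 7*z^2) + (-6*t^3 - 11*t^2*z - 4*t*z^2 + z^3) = -6*t^3 - 15*t^2*z - 28*t^2 - 7*t*z^2 - 21*t*z + 2*z^3 + 7*z^2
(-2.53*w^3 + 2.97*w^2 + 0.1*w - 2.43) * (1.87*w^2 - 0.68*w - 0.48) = -4.7311*w^5 + 7.2743*w^4 - 0.6182*w^3 - 6.0377*w^2 + 1.6044*w + 1.1664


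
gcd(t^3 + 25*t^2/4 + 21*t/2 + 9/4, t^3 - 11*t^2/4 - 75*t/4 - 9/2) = t^2 + 13*t/4 + 3/4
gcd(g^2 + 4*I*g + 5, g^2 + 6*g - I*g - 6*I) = g - I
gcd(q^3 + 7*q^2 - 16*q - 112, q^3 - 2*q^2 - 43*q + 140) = q^2 + 3*q - 28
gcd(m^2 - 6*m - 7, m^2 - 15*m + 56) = m - 7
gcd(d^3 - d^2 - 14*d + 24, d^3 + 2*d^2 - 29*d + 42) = d^2 - 5*d + 6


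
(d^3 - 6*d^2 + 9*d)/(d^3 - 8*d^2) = (d^2 - 6*d + 9)/(d*(d - 8))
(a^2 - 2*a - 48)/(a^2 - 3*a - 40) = (a + 6)/(a + 5)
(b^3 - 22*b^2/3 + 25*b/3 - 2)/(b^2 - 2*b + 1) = (b^2 - 19*b/3 + 2)/(b - 1)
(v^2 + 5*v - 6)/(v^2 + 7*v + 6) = (v - 1)/(v + 1)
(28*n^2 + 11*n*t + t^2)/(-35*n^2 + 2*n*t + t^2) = (4*n + t)/(-5*n + t)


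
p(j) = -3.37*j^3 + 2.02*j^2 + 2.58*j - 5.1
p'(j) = -10.11*j^2 + 4.04*j + 2.58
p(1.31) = -5.83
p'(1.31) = -9.48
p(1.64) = -10.30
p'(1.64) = -17.99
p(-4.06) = 243.25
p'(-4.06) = -180.47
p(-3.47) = 151.08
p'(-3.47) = -133.17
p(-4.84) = 411.82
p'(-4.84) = -253.81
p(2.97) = -67.91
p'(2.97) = -74.60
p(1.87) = -15.25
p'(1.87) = -25.22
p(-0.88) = -3.51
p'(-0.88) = -8.80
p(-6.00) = 780.06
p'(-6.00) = -385.62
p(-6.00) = 780.06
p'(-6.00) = -385.62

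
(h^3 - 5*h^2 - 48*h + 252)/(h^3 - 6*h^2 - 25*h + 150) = (h^2 + h - 42)/(h^2 - 25)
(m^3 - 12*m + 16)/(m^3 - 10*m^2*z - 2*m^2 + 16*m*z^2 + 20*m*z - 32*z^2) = (m^2 + 2*m - 8)/(m^2 - 10*m*z + 16*z^2)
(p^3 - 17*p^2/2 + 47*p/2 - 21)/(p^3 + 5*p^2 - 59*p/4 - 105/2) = 2*(p^2 - 5*p + 6)/(2*p^2 + 17*p + 30)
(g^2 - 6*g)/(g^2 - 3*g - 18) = g/(g + 3)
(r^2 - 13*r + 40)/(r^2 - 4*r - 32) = (r - 5)/(r + 4)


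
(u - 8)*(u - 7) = u^2 - 15*u + 56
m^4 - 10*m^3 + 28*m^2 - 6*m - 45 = (m - 5)*(m - 3)^2*(m + 1)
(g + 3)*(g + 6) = g^2 + 9*g + 18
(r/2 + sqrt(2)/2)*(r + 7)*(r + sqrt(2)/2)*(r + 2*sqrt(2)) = r^4/2 + 7*sqrt(2)*r^3/4 + 7*r^3/2 + 7*r^2/2 + 49*sqrt(2)*r^2/4 + sqrt(2)*r + 49*r/2 + 7*sqrt(2)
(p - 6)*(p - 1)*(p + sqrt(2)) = p^3 - 7*p^2 + sqrt(2)*p^2 - 7*sqrt(2)*p + 6*p + 6*sqrt(2)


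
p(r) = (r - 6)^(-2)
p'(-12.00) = 0.00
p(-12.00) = 0.00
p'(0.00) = 0.01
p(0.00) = 0.03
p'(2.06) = 0.03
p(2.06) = 0.06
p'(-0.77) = 0.01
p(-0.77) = 0.02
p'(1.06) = 0.02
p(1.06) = 0.04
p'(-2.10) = 0.00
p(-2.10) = 0.02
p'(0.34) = 0.01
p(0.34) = 0.03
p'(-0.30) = 0.01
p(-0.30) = 0.03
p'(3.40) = 0.11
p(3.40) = 0.15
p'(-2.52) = 0.00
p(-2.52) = 0.01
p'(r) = -2/(r - 6)^3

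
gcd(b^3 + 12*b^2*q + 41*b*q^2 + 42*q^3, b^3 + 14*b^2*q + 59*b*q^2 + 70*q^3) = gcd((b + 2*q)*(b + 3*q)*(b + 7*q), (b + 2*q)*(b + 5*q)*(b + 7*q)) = b^2 + 9*b*q + 14*q^2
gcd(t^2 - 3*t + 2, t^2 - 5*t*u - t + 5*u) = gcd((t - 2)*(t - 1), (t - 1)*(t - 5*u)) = t - 1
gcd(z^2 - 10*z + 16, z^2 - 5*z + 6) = z - 2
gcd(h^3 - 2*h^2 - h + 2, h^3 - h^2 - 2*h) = h^2 - h - 2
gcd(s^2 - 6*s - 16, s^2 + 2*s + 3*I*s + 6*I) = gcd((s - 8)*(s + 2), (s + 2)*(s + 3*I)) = s + 2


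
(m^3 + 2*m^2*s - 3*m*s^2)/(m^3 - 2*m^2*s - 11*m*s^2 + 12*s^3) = m/(m - 4*s)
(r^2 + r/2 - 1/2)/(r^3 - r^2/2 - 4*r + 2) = (r + 1)/(r^2 - 4)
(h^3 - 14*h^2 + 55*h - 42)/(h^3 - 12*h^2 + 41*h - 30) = (h - 7)/(h - 5)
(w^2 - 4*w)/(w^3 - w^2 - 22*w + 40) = w/(w^2 + 3*w - 10)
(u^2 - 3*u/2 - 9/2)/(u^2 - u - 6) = (u + 3/2)/(u + 2)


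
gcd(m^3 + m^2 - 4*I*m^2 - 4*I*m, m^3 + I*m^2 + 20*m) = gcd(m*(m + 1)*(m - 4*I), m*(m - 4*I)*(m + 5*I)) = m^2 - 4*I*m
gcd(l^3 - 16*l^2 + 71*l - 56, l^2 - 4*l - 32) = l - 8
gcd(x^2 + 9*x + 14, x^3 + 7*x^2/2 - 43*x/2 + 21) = x + 7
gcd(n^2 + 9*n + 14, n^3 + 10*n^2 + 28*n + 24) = n + 2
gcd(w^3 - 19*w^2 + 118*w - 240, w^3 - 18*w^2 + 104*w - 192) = w^2 - 14*w + 48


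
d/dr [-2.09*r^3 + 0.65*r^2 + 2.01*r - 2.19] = -6.27*r^2 + 1.3*r + 2.01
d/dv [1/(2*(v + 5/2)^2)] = -8/(2*v + 5)^3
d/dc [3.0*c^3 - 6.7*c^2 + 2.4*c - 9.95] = 9.0*c^2 - 13.4*c + 2.4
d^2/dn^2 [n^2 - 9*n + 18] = 2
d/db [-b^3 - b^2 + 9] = b*(-3*b - 2)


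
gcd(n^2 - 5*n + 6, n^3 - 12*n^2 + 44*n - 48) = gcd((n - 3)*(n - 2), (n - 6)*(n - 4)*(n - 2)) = n - 2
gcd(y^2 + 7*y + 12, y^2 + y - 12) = y + 4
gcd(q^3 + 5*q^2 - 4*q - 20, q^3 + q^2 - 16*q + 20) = q^2 + 3*q - 10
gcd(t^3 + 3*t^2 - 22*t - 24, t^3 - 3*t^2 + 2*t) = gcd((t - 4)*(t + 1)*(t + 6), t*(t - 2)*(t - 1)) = 1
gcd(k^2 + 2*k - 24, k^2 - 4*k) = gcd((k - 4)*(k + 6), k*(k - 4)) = k - 4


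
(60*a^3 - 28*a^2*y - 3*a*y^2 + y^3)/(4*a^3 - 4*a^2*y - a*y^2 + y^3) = (-30*a^2 - a*y + y^2)/(-2*a^2 + a*y + y^2)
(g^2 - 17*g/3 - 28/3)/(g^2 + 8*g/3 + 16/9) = 3*(g - 7)/(3*g + 4)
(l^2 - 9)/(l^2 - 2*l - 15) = (l - 3)/(l - 5)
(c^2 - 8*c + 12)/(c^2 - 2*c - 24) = (c - 2)/(c + 4)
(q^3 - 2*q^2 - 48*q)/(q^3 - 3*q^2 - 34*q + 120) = q*(q - 8)/(q^2 - 9*q + 20)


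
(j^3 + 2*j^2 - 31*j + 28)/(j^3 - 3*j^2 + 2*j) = (j^2 + 3*j - 28)/(j*(j - 2))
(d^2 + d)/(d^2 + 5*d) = (d + 1)/(d + 5)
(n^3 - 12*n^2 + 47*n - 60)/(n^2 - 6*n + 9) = (n^2 - 9*n + 20)/(n - 3)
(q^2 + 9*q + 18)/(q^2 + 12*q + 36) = (q + 3)/(q + 6)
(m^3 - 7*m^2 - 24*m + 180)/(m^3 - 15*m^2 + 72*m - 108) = (m + 5)/(m - 3)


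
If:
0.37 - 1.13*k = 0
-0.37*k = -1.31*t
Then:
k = 0.33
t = 0.09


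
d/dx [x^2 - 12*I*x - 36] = 2*x - 12*I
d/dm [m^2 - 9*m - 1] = 2*m - 9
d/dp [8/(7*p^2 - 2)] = -112*p/(7*p^2 - 2)^2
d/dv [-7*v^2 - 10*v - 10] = -14*v - 10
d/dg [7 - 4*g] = -4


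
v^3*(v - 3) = v^4 - 3*v^3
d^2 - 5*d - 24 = (d - 8)*(d + 3)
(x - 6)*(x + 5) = x^2 - x - 30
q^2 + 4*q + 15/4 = (q + 3/2)*(q + 5/2)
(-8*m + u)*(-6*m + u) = 48*m^2 - 14*m*u + u^2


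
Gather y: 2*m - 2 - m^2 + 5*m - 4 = -m^2 + 7*m - 6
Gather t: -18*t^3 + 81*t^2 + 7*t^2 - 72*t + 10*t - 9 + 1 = -18*t^3 + 88*t^2 - 62*t - 8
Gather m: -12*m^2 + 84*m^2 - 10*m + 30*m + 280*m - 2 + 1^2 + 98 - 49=72*m^2 + 300*m + 48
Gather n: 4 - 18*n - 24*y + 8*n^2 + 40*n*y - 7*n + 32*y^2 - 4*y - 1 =8*n^2 + n*(40*y - 25) + 32*y^2 - 28*y + 3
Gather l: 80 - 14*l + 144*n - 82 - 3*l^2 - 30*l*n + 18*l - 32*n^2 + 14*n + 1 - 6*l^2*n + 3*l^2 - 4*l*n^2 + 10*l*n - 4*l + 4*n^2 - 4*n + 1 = -6*l^2*n + l*(-4*n^2 - 20*n) - 28*n^2 + 154*n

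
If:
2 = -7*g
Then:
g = -2/7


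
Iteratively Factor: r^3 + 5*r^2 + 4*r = (r)*(r^2 + 5*r + 4) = r*(r + 1)*(r + 4)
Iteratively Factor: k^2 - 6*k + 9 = (k - 3)*(k - 3)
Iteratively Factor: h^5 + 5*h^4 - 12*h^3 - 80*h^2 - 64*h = (h + 4)*(h^4 + h^3 - 16*h^2 - 16*h) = (h - 4)*(h + 4)*(h^3 + 5*h^2 + 4*h) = h*(h - 4)*(h + 4)*(h^2 + 5*h + 4) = h*(h - 4)*(h + 1)*(h + 4)*(h + 4)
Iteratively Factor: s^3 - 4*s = (s)*(s^2 - 4) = s*(s - 2)*(s + 2)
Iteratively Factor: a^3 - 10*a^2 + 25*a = (a - 5)*(a^2 - 5*a) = (a - 5)^2*(a)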